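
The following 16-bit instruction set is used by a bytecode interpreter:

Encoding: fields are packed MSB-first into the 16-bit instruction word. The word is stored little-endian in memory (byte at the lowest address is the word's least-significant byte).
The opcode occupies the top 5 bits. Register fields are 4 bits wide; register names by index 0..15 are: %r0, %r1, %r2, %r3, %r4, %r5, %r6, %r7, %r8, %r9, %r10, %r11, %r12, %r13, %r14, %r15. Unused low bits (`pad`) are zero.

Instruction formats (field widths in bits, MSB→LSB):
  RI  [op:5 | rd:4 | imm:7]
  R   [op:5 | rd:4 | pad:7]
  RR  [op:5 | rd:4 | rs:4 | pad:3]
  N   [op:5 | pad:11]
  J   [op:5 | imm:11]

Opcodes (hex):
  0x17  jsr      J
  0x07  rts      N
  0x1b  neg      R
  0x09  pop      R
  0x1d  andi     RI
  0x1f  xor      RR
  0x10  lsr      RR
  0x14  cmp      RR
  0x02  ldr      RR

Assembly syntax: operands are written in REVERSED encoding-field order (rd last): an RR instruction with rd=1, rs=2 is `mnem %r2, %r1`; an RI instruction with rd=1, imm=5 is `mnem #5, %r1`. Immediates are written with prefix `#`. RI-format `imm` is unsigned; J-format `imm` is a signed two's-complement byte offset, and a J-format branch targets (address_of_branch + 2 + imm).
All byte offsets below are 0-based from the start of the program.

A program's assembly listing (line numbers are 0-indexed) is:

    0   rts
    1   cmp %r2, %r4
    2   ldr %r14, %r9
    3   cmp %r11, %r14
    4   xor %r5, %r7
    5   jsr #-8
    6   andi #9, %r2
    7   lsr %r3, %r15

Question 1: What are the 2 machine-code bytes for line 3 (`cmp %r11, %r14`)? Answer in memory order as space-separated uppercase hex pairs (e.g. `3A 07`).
line 3 (cmp): pack op=0x14:5|rd=14:4|rs=11:4|pad=0:3 = 0xa758; little→ 58 a7

58 A7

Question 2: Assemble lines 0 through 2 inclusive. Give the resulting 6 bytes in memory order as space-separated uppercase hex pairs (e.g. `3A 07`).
0. rts fields op=0x7:5|pad=0:11 → word 3800h → 00 38
1. cmp fields op=0x14:5|rd=4:4|rs=2:4|pad=0:3 → word a210h → 10 a2
2. ldr fields op=0x2:5|rd=9:4|rs=14:4|pad=0:3 → word 14f0h → f0 14

00 38 10 A2 F0 14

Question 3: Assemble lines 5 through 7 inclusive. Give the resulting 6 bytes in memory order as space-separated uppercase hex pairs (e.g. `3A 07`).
F8 BF 09 E9 98 87

5. jsr fields op=0x17:5|imm=-8:11 → word bff8h → f8 bf
6. andi fields op=0x1d:5|rd=2:4|imm=9:7 → word e909h → 09 e9
7. lsr fields op=0x10:5|rd=15:4|rs=3:4|pad=0:3 → word 8798h → 98 87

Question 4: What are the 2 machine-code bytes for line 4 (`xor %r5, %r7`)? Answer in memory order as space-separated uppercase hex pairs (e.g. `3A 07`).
A8 FB

4. xor fields op=0x1f:5|rd=7:4|rs=5:4|pad=0:3 → word fba8h → a8 fb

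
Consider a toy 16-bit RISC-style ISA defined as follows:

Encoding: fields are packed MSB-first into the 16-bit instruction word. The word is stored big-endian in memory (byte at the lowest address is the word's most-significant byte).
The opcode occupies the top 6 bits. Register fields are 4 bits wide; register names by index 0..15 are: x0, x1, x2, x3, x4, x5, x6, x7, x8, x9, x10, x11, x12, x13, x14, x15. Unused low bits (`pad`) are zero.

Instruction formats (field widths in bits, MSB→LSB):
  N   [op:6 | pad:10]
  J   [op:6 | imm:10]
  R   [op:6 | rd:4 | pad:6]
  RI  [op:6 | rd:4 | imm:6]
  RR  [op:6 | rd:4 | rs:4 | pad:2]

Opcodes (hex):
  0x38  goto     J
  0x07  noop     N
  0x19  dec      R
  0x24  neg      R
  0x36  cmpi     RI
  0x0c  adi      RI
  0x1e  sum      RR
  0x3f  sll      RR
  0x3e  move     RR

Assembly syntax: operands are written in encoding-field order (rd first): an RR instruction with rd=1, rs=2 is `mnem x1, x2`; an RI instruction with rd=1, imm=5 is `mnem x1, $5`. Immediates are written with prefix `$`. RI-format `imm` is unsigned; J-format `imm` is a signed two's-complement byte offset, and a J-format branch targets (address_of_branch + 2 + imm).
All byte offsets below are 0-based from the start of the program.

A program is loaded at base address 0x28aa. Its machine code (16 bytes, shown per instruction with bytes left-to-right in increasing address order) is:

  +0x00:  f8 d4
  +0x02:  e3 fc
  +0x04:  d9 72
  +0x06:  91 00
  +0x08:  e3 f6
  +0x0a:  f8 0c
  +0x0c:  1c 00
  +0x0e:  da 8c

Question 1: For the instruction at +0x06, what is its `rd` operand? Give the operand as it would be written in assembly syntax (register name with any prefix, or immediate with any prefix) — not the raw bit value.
+0x06: 91 00 ⇒ word 0x9100 (big)
  top 6b → 0x24 → neg [R]
  rd: (w>>6)&0xf=0x4 → x4

x4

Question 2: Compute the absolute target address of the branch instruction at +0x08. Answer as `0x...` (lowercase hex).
[08] e3 f6 → 0xe3f6
  opcode bits[15:10]=0x38: goto/J
  imm@[9:0]=0x3f6 (s10→-10) ⇒ $-10
  target = base 0x28aa + off 0x08 + 2 + imm -10 = 0x28aa

0x28aa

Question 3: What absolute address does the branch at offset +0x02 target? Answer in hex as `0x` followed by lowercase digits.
[02] e3 fc → 0xe3fc
  top 6b → 0x38 → goto [J]
  [9:0] imm=1020 (s10→-4) = $-4
  target = base 0x28aa + off 0x02 + 2 + imm -4 = 0x28aa

0x28aa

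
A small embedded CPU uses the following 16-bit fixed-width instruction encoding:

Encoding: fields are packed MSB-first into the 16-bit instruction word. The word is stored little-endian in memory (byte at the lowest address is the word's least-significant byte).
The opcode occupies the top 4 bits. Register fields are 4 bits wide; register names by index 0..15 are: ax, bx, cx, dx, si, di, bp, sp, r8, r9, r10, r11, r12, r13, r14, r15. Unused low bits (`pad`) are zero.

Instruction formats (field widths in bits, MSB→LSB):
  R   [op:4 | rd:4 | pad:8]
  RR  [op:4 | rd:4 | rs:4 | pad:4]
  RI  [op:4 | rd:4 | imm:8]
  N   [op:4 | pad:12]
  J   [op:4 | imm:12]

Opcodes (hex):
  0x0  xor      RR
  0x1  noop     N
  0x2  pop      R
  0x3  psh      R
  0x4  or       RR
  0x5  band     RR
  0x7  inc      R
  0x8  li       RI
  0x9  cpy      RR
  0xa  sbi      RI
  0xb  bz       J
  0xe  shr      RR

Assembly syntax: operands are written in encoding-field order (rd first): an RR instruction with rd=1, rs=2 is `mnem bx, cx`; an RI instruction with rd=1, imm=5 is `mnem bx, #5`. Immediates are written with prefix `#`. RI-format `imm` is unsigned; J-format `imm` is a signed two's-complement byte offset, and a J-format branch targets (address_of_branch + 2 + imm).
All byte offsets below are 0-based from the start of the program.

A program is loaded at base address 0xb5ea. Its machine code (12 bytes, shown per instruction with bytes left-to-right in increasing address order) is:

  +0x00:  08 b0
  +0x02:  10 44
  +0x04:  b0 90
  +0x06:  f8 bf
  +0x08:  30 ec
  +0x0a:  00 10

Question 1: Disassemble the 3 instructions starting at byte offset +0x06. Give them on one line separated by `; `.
@+06  little-endian(f8 bf) = 0xbff8
  top 4b → 0xb → bz [J]
  imm@[11:0]=0xff8 (s12→-8) ⇒ #-8
@+08  little-endian(30 ec) = 0xec30
  top 4b → 0xe → shr [RR]
  rd@[11:8]=0xc ⇒ r12
  rs@[7:4]=0x3 ⇒ dx
@+0a  little-endian(00 10) = 0x1000
  top 4b → 0x1 → noop [N]

bz #-8; shr r12, dx; noop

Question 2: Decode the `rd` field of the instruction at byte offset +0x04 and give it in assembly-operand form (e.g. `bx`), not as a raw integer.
ax

+0x04: b0 90 ⇒ word 0x90b0 (little)
  opcode bits[15:12]=0x9: cpy/RR
  rd@[11:8]=0x0 ⇒ ax
  rs@[7:4]=0xb ⇒ r11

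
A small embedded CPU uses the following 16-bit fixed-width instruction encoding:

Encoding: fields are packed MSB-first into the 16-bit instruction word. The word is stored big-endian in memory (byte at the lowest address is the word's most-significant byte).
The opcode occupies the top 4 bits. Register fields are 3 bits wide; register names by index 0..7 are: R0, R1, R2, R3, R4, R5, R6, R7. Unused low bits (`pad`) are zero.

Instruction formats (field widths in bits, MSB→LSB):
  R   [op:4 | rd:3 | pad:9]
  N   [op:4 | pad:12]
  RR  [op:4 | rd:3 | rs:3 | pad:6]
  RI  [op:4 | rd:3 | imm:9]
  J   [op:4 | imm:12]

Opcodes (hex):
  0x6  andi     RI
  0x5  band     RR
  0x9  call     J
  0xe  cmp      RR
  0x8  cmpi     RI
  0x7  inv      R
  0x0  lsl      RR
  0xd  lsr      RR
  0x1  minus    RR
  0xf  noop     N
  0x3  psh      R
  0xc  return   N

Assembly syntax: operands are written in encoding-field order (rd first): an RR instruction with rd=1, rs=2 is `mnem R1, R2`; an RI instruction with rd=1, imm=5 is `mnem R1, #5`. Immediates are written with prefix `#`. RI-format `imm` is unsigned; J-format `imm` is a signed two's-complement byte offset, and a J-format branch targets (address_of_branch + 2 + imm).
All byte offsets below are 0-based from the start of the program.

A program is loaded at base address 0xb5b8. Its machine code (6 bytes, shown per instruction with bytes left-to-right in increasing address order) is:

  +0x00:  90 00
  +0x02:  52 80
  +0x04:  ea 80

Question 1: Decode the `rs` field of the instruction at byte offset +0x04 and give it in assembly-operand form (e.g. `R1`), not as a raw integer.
[04] ea 80 → 0xea80
  op=0xea80>>12=0xe ⇒ cmp (RR)
  [11:9] rd=5 = R5
  [8:6] rs=2 = R2

R2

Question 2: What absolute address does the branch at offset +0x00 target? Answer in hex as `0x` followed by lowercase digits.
@+00  big-endian(90 00) = 0x9000
  top 4b → 0x9 → call [J]
  imm@[11:0]=0x0 ⇒ #0
  target = base 0xb5b8 + off 0x00 + 2 + imm 0 = 0xb5ba

0xb5ba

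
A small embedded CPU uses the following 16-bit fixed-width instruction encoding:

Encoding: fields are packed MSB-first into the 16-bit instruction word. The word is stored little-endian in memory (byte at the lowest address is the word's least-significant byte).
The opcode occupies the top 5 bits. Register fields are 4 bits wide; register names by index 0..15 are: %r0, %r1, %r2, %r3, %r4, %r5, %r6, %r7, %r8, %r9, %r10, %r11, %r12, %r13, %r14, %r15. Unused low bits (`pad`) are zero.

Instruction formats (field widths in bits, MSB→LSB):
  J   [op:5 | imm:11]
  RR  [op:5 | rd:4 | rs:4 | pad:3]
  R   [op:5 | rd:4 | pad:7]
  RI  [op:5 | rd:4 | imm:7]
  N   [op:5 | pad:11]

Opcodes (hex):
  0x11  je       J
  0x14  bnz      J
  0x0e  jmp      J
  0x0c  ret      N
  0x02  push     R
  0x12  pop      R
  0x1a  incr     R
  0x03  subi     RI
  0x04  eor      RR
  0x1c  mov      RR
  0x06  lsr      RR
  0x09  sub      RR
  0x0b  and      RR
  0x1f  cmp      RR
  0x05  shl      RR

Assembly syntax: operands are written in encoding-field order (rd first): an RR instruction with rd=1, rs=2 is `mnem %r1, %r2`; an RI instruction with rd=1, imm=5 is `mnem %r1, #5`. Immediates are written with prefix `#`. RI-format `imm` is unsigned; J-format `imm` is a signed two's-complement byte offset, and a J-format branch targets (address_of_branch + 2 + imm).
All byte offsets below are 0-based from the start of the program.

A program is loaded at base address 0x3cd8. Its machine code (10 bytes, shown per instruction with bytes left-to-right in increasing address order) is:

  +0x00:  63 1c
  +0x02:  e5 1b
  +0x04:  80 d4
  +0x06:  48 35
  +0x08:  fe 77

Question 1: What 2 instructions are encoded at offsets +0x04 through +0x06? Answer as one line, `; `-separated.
off 0x04: read 80 d4 as little → 0xd480
  op=0xd480>>11=0x1a ⇒ incr (R)
  rd: (w>>7)&0xf=0x9 → %r9
off 0x06: read 48 35 as little → 0x3548
  op=0x3548>>11=0x6 ⇒ lsr (RR)
  rd: (w>>7)&0xf=0xa → %r10
  rs: (w>>3)&0xf=0x9 → %r9

incr %r9; lsr %r10, %r9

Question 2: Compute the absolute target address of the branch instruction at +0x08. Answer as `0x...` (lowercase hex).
0x3ce0

+0x08: fe 77 ⇒ word 0x77fe (little)
  op=0x77fe>>11=0xe ⇒ jmp (J)
  imm: (w>>0)&0x7ff=0x7fe (s11→-2) → #-2
  target = base 0x3cd8 + off 0x08 + 2 + imm -2 = 0x3ce0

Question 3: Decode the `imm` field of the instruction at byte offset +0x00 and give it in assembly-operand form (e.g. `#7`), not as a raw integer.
+0x00: 63 1c ⇒ word 0x1c63 (little)
  top 5b → 0x3 → subi [RI]
  rd: (w>>7)&0xf=0x8 → %r8
  imm: (w>>0)&0x7f=0x63 → #99

#99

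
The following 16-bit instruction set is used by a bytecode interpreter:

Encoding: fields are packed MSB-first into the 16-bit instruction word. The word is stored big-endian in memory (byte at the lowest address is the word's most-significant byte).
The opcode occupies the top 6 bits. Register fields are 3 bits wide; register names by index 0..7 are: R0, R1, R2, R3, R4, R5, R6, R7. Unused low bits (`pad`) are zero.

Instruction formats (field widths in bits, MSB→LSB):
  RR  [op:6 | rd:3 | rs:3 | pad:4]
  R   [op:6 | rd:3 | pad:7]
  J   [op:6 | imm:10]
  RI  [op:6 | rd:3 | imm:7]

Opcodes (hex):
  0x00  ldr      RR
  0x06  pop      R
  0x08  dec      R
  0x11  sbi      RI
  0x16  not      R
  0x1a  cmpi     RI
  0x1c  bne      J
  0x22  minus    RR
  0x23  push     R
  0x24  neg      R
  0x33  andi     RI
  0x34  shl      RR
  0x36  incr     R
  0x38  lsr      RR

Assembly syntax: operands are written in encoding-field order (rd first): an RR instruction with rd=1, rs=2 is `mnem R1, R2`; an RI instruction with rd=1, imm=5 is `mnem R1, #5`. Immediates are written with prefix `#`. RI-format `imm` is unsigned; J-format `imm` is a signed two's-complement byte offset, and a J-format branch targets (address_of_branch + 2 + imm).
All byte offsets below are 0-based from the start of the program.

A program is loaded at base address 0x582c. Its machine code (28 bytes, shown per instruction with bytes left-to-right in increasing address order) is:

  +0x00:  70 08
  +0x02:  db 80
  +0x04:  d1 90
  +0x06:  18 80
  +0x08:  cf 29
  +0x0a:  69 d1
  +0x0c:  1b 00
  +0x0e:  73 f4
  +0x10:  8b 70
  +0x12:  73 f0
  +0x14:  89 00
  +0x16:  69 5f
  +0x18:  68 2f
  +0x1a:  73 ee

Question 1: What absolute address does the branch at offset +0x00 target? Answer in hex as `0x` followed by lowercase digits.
+0x00: 70 08 ⇒ word 0x7008 (big)
  opcode bits[15:10]=0x1c: bne/J
  imm@[9:0]=0x8 ⇒ #8
  target = base 0x582c + off 0x00 + 2 + imm 8 = 0x5836

0x5836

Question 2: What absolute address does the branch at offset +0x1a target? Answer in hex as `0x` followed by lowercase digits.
0x5836

[1a] 73 ee → 0x73ee
  opcode bits[15:10]=0x1c: bne/J
  [9:0] imm=1006 (s10→-18) = #-18
  target = base 0x582c + off 0x1a + 2 + imm -18 = 0x5836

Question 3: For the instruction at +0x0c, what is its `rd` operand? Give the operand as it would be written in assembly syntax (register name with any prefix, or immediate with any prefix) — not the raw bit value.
R6

[0c] 1b 00 → 0x1b00
  op=0x1b00>>10=0x6 ⇒ pop (R)
  rd: (w>>7)&0x7=0x6 → R6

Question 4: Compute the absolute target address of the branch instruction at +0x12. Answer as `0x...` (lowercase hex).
[12] 73 f0 → 0x73f0
  top 6b → 0x1c → bne [J]
  imm@[9:0]=0x3f0 (s10→-16) ⇒ #-16
  target = base 0x582c + off 0x12 + 2 + imm -16 = 0x5830

0x5830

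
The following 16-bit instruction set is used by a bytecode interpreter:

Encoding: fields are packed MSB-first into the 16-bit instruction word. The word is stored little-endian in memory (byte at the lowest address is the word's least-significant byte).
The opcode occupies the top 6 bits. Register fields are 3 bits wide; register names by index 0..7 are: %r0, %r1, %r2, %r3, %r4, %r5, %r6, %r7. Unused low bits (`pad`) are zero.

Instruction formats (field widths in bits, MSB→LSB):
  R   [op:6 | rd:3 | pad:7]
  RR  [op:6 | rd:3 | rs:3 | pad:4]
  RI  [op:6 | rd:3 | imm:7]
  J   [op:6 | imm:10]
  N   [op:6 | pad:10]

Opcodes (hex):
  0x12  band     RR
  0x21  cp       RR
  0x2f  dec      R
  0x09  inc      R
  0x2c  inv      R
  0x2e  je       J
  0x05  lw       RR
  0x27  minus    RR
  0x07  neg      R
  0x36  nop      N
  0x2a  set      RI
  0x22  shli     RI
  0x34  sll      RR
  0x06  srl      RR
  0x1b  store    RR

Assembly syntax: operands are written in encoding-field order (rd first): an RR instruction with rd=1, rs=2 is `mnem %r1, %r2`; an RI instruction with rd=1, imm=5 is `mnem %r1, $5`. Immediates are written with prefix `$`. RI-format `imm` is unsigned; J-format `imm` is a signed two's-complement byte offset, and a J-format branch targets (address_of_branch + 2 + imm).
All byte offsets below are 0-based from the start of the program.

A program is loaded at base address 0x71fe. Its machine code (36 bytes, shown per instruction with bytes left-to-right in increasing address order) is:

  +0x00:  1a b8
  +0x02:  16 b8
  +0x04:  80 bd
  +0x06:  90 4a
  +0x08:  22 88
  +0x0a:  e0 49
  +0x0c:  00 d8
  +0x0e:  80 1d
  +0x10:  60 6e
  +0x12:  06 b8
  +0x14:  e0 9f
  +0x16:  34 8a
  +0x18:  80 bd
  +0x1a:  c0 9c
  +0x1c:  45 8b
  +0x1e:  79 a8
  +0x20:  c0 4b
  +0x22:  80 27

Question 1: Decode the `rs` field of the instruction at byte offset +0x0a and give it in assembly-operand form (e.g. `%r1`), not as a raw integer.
%r6

+0x0a: e0 49 ⇒ word 0x49e0 (little)
  top 6b → 0x12 → band [RR]
  [9:7] rd=3 = %r3
  [6:4] rs=6 = %r6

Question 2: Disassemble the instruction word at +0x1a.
off 0x1a: read c0 9c as little → 0x9cc0
  op=0x9cc0>>10=0x27 ⇒ minus (RR)
  [9:7] rd=1 = %r1
  [6:4] rs=4 = %r4

minus %r1, %r4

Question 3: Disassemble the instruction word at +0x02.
je $22

[02] 16 b8 → 0xb816
  opcode bits[15:10]=0x2e: je/J
  imm: (w>>0)&0x3ff=0x16 → $22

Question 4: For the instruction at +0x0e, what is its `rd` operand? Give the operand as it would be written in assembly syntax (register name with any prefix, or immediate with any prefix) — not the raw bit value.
off 0x0e: read 80 1d as little → 0x1d80
  op=0x1d80>>10=0x7 ⇒ neg (R)
  rd@[9:7]=0x3 ⇒ %r3

%r3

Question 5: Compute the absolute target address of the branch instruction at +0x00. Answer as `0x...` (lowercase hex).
0x721a

off 0x00: read 1a b8 as little → 0xb81a
  opcode bits[15:10]=0x2e: je/J
  imm@[9:0]=0x1a ⇒ $26
  target = base 0x71fe + off 0x00 + 2 + imm 26 = 0x721a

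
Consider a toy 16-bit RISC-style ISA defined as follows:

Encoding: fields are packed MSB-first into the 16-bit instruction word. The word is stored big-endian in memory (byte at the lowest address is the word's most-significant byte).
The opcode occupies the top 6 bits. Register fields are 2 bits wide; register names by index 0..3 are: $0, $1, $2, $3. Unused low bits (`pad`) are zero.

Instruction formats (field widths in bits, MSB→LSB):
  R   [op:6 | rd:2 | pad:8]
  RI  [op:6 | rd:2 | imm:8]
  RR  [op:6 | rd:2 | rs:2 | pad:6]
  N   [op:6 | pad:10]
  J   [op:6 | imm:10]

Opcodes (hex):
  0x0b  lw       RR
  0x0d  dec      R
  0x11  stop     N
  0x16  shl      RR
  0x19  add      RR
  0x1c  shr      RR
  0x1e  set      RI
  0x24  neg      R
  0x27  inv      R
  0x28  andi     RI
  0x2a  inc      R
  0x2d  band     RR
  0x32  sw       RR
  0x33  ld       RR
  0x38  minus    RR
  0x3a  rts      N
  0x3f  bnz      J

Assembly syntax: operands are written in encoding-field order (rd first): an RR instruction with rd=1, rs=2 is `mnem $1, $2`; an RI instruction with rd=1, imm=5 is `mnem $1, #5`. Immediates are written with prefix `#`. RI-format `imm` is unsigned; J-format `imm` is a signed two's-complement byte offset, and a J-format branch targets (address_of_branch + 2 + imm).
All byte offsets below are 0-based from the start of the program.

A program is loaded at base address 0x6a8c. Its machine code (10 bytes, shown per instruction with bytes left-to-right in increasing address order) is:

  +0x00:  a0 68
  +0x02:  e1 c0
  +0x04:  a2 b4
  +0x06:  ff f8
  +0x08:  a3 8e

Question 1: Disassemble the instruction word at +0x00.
andi $0, #104

+0x00: a0 68 ⇒ word 0xa068 (big)
  op=0xa068>>10=0x28 ⇒ andi (RI)
  rd: (w>>8)&0x3=0x0 → $0
  imm: (w>>0)&0xff=0x68 → #104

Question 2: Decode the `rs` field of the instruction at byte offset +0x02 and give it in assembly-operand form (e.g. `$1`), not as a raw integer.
$3

[02] e1 c0 → 0xe1c0
  top 6b → 0x38 → minus [RR]
  [9:8] rd=1 = $1
  [7:6] rs=3 = $3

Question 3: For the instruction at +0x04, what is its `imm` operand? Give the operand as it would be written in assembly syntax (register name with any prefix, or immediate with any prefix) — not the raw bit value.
#180

@+04  big-endian(a2 b4) = 0xa2b4
  top 6b → 0x28 → andi [RI]
  rd: (w>>8)&0x3=0x2 → $2
  imm: (w>>0)&0xff=0xb4 → #180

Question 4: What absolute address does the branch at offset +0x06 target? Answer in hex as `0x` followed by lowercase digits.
0x6a8c

off 0x06: read ff f8 as big → 0xfff8
  top 6b → 0x3f → bnz [J]
  [9:0] imm=1016 (s10→-8) = #-8
  target = base 0x6a8c + off 0x06 + 2 + imm -8 = 0x6a8c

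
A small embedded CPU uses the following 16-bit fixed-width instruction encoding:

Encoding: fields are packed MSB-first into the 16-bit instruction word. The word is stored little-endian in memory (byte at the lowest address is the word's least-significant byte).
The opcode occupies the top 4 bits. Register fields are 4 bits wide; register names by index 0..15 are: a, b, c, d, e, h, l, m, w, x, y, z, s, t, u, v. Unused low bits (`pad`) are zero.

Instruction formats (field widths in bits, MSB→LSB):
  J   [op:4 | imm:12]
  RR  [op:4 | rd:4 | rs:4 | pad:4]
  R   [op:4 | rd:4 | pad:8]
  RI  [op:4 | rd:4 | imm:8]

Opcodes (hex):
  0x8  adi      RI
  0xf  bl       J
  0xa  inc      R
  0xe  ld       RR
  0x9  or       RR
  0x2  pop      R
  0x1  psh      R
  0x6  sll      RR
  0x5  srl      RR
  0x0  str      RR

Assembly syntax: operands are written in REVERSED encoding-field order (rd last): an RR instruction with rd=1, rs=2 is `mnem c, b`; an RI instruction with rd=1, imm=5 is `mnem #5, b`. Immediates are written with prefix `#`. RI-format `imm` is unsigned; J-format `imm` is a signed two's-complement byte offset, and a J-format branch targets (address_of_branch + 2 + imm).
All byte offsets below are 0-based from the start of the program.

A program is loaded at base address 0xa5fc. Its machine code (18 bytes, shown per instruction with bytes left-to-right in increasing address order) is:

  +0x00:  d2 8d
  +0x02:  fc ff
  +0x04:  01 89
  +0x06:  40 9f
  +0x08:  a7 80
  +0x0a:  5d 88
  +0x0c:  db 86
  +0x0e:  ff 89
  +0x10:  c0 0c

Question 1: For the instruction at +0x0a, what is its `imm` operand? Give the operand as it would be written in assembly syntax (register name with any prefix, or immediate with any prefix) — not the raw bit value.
#93

+0x0a: 5d 88 ⇒ word 0x885d (little)
  opcode bits[15:12]=0x8: adi/RI
  [11:8] rd=8 = w
  [7:0] imm=93 = #93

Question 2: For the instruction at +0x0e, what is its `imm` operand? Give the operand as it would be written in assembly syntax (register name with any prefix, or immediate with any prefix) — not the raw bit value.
#255

off 0x0e: read ff 89 as little → 0x89ff
  top 4b → 0x8 → adi [RI]
  rd@[11:8]=0x9 ⇒ x
  imm@[7:0]=0xff ⇒ #255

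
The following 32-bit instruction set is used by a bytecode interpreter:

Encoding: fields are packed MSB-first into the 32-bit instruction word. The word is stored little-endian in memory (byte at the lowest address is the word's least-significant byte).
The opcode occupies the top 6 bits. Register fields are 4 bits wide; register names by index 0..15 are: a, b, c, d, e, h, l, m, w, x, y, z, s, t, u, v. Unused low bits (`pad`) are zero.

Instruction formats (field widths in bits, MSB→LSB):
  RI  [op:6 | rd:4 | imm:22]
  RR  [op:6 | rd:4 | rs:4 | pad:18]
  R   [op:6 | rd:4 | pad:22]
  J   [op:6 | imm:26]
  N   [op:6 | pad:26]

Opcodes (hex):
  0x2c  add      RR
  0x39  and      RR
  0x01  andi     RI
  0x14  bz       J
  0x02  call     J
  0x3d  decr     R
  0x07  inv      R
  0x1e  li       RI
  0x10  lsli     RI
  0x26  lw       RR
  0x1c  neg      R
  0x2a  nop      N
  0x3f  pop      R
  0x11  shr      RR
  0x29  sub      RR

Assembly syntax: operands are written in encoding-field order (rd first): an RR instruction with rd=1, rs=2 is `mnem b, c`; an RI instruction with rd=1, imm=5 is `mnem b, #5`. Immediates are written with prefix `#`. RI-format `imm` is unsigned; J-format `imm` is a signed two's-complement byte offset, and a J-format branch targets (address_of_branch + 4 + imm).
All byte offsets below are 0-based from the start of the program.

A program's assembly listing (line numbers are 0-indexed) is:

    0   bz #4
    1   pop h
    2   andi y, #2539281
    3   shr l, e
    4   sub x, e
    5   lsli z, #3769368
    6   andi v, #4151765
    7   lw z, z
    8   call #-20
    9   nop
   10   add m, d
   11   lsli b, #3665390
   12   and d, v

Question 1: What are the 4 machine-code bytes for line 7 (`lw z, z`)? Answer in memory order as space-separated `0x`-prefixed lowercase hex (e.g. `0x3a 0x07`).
0x00 0x00 0xec 0x9a

line 7 (lw): pack op=0x26:6|rd=11:4|rs=11:4|pad=0:18 = 0x9aec0000; little→ 00 00 ec 9a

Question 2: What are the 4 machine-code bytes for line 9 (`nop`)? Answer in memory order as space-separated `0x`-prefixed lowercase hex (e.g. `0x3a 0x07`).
L9: nop op=0x2a:6|pad=0:26 ⇒ 0xa8000000 ⇒ little 00 00 00 a8

0x00 0x00 0x00 0xa8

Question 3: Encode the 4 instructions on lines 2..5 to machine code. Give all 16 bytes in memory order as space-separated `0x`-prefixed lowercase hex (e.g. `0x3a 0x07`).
L2: andi op=0x1:6|rd=10:4|imm=2539281:22 ⇒ 0x06a6bf11 ⇒ little 11 bf a6 06
L3: shr op=0x11:6|rd=6:4|rs=4:4|pad=0:18 ⇒ 0x45900000 ⇒ little 00 00 90 45
L4: sub op=0x29:6|rd=9:4|rs=4:4|pad=0:18 ⇒ 0xa6500000 ⇒ little 00 00 50 a6
L5: lsli op=0x10:6|rd=11:4|imm=3769368:22 ⇒ 0x42f98418 ⇒ little 18 84 f9 42

0x11 0xbf 0xa6 0x06 0x00 0x00 0x90 0x45 0x00 0x00 0x50 0xa6 0x18 0x84 0xf9 0x42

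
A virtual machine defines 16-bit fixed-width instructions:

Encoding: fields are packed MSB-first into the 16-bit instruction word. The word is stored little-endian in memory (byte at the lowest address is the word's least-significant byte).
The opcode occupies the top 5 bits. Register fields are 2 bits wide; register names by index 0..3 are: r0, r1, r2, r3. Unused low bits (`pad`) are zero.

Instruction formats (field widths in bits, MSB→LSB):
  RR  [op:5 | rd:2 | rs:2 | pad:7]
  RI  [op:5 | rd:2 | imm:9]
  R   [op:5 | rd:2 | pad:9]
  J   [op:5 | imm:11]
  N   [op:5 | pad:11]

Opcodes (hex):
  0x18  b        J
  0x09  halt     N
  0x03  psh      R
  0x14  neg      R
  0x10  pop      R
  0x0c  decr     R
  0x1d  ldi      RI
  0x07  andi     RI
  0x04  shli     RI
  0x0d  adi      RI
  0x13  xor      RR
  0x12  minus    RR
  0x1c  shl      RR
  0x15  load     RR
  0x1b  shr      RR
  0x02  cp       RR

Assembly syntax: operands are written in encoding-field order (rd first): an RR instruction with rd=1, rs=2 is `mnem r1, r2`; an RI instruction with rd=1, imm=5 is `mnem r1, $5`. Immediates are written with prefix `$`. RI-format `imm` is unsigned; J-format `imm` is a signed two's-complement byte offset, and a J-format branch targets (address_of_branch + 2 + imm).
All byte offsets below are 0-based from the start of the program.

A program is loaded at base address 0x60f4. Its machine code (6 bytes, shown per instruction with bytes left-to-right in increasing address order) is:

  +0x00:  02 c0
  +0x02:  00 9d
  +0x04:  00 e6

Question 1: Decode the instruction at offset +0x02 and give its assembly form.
+0x02: 00 9d ⇒ word 0x9d00 (little)
  opcode bits[15:11]=0x13: xor/RR
  [10:9] rd=2 = r2
  [8:7] rs=2 = r2

xor r2, r2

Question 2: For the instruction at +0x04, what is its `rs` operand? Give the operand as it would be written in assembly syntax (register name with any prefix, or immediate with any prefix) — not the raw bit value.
off 0x04: read 00 e6 as little → 0xe600
  opcode bits[15:11]=0x1c: shl/RR
  [10:9] rd=3 = r3
  [8:7] rs=0 = r0

r0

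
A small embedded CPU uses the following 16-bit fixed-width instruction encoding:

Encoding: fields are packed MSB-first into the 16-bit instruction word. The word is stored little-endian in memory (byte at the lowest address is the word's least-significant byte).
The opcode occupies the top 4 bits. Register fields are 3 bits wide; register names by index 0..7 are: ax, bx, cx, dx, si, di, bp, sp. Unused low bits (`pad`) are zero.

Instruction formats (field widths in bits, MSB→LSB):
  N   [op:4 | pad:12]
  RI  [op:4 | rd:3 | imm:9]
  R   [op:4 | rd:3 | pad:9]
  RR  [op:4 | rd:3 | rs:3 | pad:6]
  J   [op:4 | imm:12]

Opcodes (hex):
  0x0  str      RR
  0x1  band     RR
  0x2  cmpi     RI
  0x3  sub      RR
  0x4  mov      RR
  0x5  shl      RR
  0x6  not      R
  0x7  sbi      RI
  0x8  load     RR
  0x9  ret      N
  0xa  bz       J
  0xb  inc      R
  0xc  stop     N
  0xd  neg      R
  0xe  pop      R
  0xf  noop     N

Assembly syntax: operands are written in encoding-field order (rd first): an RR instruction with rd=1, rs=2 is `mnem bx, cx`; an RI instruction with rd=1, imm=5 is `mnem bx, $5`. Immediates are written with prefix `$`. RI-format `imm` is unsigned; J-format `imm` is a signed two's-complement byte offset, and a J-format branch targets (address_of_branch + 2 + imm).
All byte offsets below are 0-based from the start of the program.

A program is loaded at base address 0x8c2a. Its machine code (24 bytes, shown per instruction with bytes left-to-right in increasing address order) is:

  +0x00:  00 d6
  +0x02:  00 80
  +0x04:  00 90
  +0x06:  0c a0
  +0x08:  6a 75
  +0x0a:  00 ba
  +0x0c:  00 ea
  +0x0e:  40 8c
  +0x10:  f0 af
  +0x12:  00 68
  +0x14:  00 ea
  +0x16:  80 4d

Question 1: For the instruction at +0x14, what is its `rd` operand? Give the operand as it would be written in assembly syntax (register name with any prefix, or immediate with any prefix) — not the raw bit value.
@+14  little-endian(00 ea) = 0xea00
  top 4b → 0xe → pop [R]
  rd@[11:9]=0x5 ⇒ di

di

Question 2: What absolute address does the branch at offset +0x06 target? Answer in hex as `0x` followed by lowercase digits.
[06] 0c a0 → 0xa00c
  opcode bits[15:12]=0xa: bz/J
  imm@[11:0]=0xc ⇒ $12
  target = base 0x8c2a + off 0x06 + 2 + imm 12 = 0x8c3e

0x8c3e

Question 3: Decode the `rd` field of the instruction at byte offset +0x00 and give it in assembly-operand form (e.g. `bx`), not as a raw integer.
dx

+0x00: 00 d6 ⇒ word 0xd600 (little)
  opcode bits[15:12]=0xd: neg/R
  rd: (w>>9)&0x7=0x3 → dx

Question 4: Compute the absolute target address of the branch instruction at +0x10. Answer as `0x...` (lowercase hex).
0x8c2c

[10] f0 af → 0xaff0
  op=0xaff0>>12=0xa ⇒ bz (J)
  imm@[11:0]=0xff0 (s12→-16) ⇒ $-16
  target = base 0x8c2a + off 0x10 + 2 + imm -16 = 0x8c2c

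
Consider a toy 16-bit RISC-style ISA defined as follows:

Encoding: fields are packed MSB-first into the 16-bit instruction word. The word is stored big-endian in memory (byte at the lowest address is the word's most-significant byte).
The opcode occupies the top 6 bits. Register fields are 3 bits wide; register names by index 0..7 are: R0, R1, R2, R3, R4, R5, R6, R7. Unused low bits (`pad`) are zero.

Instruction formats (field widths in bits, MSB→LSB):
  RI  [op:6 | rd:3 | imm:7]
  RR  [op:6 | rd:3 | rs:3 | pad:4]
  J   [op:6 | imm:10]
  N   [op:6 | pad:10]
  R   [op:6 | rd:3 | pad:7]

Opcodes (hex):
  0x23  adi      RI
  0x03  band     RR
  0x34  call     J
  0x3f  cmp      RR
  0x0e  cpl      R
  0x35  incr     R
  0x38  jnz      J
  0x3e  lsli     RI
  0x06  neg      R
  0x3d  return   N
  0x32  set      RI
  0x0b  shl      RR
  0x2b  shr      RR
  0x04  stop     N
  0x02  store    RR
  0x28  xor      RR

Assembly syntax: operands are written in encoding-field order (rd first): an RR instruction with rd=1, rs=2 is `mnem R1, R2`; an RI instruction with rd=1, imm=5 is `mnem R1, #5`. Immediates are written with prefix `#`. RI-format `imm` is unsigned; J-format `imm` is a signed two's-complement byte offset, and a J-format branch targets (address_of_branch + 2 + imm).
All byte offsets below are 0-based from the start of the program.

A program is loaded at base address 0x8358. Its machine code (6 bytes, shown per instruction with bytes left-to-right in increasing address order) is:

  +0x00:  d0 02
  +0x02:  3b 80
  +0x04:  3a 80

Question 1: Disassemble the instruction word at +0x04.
cpl R5

+0x04: 3a 80 ⇒ word 0x3a80 (big)
  opcode bits[15:10]=0xe: cpl/R
  rd: (w>>7)&0x7=0x5 → R5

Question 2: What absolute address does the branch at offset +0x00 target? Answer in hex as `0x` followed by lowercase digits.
off 0x00: read d0 02 as big → 0xd002
  op=0xd002>>10=0x34 ⇒ call (J)
  [9:0] imm=2 = #2
  target = base 0x8358 + off 0x00 + 2 + imm 2 = 0x835c

0x835c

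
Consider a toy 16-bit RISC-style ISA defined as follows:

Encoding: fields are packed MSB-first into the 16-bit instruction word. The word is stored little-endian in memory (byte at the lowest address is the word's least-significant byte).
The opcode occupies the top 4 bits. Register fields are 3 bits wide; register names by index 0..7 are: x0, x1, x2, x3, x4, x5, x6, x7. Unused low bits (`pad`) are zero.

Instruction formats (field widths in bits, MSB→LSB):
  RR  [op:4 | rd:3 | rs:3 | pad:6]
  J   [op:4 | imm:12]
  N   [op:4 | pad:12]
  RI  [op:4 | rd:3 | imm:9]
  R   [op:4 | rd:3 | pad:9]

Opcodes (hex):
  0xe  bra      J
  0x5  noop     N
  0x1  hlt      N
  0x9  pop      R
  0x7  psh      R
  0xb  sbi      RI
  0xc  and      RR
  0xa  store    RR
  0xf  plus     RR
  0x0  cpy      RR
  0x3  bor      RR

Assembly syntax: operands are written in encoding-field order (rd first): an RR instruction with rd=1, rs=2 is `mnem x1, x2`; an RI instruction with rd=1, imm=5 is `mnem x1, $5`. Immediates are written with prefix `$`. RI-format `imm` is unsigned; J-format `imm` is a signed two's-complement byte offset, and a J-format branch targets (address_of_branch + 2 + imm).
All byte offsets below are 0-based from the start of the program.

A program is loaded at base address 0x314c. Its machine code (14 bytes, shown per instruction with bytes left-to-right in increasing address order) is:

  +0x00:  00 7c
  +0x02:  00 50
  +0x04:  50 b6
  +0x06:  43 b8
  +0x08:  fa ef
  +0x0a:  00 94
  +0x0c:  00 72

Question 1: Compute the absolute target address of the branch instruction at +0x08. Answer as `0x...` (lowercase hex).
[08] fa ef → 0xeffa
  top 4b → 0xe → bra [J]
  [11:0] imm=4090 (s12→-6) = $-6
  target = base 0x314c + off 0x08 + 2 + imm -6 = 0x3150

0x3150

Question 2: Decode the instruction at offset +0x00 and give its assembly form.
psh x6

@+00  little-endian(00 7c) = 0x7c00
  top 4b → 0x7 → psh [R]
  rd@[11:9]=0x6 ⇒ x6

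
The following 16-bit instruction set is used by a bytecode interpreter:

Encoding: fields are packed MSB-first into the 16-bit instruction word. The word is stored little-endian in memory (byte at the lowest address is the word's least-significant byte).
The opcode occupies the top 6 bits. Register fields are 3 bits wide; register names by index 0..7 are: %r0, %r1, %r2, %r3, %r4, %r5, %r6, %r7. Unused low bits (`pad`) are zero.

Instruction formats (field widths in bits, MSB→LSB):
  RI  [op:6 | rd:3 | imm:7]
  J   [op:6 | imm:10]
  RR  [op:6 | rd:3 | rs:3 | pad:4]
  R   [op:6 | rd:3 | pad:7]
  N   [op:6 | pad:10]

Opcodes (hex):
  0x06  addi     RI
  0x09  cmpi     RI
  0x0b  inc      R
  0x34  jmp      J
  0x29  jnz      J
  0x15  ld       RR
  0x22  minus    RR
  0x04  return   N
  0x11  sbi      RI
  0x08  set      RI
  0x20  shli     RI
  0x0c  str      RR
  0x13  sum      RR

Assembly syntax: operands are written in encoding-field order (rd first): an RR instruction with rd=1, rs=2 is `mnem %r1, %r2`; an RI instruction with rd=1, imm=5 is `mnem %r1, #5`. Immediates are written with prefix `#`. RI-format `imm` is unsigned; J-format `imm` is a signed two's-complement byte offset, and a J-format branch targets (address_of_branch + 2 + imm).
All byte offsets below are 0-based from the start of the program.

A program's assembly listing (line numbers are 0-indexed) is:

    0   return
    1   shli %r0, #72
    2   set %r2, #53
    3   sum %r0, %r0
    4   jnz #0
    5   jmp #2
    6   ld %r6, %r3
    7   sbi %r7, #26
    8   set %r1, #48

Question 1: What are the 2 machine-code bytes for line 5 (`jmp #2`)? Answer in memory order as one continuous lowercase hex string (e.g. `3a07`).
5. jmp fields op=0x34:6|imm=2:10 → word d002h → 02 d0

02d0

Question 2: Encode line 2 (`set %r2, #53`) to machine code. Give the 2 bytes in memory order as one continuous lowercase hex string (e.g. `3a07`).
2. set fields op=0x8:6|rd=2:3|imm=53:7 → word 2135h → 35 21

3521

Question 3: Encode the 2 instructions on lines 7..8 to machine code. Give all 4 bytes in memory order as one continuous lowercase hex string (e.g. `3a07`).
line 7 (sbi): pack op=0x11:6|rd=7:3|imm=26:7 = 0x479a; little→ 9a 47
line 8 (set): pack op=0x8:6|rd=1:3|imm=48:7 = 0x20b0; little→ b0 20

9a47b020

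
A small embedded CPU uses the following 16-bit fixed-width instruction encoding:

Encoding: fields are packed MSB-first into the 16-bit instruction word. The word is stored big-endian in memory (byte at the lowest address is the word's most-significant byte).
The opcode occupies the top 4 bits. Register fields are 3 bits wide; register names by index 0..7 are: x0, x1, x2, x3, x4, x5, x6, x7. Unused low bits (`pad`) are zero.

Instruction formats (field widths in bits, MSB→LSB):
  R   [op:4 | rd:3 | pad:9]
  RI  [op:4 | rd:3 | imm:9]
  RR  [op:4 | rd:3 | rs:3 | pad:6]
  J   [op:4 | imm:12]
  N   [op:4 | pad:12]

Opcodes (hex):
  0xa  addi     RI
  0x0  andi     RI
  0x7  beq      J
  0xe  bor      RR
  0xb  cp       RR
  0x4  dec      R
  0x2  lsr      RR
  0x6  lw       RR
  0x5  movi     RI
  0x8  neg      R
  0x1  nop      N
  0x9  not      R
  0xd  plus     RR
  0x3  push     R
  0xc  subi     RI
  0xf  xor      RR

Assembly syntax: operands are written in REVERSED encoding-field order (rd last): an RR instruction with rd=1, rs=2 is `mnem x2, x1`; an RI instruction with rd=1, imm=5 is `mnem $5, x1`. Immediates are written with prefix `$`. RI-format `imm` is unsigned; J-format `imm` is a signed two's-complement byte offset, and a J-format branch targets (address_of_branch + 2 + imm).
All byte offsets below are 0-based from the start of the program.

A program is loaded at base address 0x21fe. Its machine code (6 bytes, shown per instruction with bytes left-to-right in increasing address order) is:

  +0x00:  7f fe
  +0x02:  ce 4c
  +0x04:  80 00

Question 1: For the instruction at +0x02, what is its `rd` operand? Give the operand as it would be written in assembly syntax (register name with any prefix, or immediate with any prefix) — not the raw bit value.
+0x02: ce 4c ⇒ word 0xce4c (big)
  top 4b → 0xc → subi [RI]
  rd@[11:9]=0x7 ⇒ x7
  imm@[8:0]=0x4c ⇒ $76

x7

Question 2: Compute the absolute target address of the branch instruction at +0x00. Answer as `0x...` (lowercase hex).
[00] 7f fe → 0x7ffe
  top 4b → 0x7 → beq [J]
  imm@[11:0]=0xffe (s12→-2) ⇒ $-2
  target = base 0x21fe + off 0x00 + 2 + imm -2 = 0x21fe

0x21fe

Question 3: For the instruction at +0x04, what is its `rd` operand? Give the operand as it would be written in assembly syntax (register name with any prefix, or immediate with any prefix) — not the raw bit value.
x0

off 0x04: read 80 00 as big → 0x8000
  top 4b → 0x8 → neg [R]
  rd: (w>>9)&0x7=0x0 → x0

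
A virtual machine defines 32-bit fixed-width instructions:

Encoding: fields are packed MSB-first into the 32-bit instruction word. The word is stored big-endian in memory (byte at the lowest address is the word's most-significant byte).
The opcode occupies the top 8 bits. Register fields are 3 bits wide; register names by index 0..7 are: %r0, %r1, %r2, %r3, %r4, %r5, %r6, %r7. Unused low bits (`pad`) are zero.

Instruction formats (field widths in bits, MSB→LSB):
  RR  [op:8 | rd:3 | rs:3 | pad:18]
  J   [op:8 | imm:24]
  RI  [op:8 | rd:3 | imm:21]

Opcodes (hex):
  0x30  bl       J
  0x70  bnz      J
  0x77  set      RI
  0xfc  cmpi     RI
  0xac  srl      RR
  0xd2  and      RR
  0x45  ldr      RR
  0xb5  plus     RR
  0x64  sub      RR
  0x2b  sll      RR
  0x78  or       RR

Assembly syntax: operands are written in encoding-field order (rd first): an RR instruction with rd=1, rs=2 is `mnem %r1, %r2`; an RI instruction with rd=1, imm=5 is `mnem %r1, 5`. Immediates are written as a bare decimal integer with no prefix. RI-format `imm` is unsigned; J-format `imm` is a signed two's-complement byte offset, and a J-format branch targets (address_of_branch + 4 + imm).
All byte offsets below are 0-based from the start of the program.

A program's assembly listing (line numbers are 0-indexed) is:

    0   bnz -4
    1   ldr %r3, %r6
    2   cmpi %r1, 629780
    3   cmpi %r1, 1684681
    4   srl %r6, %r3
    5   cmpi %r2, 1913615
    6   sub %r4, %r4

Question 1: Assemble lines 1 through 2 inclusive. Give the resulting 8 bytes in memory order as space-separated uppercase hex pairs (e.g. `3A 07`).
1. ldr fields op=0x45:8|rd=3:3|rs=6:3|pad=0:18 → word 45780000h → 45 78 00 00
2. cmpi fields op=0xfc:8|rd=1:3|imm=629780:21 → word fc299c14h → fc 29 9c 14

45 78 00 00 FC 29 9C 14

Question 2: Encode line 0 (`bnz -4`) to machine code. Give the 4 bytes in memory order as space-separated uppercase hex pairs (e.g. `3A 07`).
70 FF FF FC

0. bnz fields op=0x70:8|imm=-4:24 → word 70fffffch → 70 ff ff fc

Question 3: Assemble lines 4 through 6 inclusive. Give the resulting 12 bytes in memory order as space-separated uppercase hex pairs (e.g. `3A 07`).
AC CC 00 00 FC 5D 33 0F 64 90 00 00

line 4 (srl): pack op=0xac:8|rd=6:3|rs=3:3|pad=0:18 = 0xaccc0000; big→ ac cc 00 00
line 5 (cmpi): pack op=0xfc:8|rd=2:3|imm=1913615:21 = 0xfc5d330f; big→ fc 5d 33 0f
line 6 (sub): pack op=0x64:8|rd=4:3|rs=4:3|pad=0:18 = 0x64900000; big→ 64 90 00 00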